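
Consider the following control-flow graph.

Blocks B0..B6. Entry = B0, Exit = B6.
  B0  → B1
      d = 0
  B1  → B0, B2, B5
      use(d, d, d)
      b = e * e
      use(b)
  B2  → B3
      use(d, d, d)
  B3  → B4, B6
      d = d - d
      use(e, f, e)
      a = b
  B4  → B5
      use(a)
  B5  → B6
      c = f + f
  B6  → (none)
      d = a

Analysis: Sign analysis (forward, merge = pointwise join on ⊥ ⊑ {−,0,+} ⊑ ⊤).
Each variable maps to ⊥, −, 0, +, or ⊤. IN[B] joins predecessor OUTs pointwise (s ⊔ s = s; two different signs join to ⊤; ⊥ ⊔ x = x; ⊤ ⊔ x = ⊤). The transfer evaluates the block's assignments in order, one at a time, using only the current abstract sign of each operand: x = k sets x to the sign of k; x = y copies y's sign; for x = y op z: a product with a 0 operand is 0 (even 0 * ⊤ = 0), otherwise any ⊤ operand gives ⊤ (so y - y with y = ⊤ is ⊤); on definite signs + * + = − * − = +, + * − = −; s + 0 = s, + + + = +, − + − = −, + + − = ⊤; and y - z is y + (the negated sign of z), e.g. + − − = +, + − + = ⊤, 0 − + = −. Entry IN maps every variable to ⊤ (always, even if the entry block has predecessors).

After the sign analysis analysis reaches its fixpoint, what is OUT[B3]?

Answer: {a: ⊤, b: ⊤, c: ⊤, d: 0, e: ⊤, f: ⊤}

Derivation:
Converged values:
  B0:  IN=(all ⊤)  OUT={d:0; rest ⊤}
  B1:  IN={d:0; rest ⊤}  OUT={d:0; rest ⊤}
  B2:  IN={d:0; rest ⊤}  OUT={d:0; rest ⊤}
  B3:  IN={d:0; rest ⊤}  OUT={d:0; rest ⊤}
  B4:  IN={d:0; rest ⊤}  OUT={d:0; rest ⊤}
  B5:  IN={d:0; rest ⊤}  OUT={d:0; rest ⊤}
  B6:  IN={d:0; rest ⊤}  OUT=(all ⊤)

Merge at B3: IN[B3] = OUT[B2] = {a: ⊤, b: ⊤, c: ⊤, d: 0, e: ⊤, f: ⊤}
Applying B3's transfer function to that IN value gives OUT[B3] (row B3 above).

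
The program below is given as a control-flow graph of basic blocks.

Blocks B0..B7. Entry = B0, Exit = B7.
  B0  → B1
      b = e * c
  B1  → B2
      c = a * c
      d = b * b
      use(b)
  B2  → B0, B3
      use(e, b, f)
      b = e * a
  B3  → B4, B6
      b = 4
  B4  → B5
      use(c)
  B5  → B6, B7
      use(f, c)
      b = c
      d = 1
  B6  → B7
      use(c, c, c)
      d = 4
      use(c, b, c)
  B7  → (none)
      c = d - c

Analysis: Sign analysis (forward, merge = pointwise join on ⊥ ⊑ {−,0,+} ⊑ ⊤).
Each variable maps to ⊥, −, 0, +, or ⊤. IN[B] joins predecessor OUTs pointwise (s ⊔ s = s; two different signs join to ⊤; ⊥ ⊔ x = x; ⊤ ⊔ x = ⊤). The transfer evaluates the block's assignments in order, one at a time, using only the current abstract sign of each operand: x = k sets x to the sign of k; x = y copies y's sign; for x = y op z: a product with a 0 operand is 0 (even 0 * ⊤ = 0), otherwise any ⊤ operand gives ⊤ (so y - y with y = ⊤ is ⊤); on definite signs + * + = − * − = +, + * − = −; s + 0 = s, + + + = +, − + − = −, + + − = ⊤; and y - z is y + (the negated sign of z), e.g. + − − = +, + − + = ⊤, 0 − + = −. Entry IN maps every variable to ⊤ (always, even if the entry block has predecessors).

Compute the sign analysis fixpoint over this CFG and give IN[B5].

Answer: {a: ⊤, b: +, c: ⊤, d: ⊤, e: ⊤, f: ⊤}

Working:
Converged values:
  B0: | IN=(all ⊤) | OUT=(all ⊤)
  B1: | IN=(all ⊤) | OUT=(all ⊤)
  B2: | IN=(all ⊤) | OUT=(all ⊤)
  B3: | IN=(all ⊤) | OUT={b:+; rest ⊤}
  B4: | IN={b:+; rest ⊤} | OUT={b:+; rest ⊤}
  B5: | IN={b:+; rest ⊤} | OUT={d:+; rest ⊤}
  B6: | IN=(all ⊤) | OUT={d:+; rest ⊤}
  B7: | IN={d:+; rest ⊤} | OUT={d:+; rest ⊤}

Merge at B5: IN[B5] = OUT[B4] = {a: ⊤, b: +, c: ⊤, d: ⊤, e: ⊤, f: ⊤}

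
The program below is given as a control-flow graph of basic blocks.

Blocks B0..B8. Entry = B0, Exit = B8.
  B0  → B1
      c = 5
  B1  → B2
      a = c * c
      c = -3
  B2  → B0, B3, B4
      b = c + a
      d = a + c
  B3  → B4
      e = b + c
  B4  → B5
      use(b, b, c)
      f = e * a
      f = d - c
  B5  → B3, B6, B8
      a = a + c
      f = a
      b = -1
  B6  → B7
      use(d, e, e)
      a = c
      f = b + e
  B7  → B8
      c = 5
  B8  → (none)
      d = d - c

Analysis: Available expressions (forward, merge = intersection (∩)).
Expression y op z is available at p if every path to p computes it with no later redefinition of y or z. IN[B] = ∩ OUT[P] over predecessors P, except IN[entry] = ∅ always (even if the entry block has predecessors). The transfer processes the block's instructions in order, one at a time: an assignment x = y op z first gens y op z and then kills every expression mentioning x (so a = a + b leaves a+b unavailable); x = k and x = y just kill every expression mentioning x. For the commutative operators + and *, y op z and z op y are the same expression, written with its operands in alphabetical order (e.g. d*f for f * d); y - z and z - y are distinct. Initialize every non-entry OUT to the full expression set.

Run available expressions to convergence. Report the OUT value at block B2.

Fixpoint table:
  B0:  IN={}  OUT={}
  B1:  IN={}  OUT={}
  B2:  IN={}  OUT={a+c}
  B3:  IN={}  OUT={b+c}
  B4:  IN={}  OUT={a*e, d-c}
  B5:  IN={a*e, d-c}  OUT={d-c}
  B6:  IN={d-c}  OUT={b+e, d-c}
  B7:  IN={b+e, d-c}  OUT={b+e}
  B8:  IN={}  OUT={}

Merge at B2: IN[B2] = OUT[B1] = {}
Applying B2's transfer function to that IN value gives OUT[B2] (row B2 above).

Answer: {a+c}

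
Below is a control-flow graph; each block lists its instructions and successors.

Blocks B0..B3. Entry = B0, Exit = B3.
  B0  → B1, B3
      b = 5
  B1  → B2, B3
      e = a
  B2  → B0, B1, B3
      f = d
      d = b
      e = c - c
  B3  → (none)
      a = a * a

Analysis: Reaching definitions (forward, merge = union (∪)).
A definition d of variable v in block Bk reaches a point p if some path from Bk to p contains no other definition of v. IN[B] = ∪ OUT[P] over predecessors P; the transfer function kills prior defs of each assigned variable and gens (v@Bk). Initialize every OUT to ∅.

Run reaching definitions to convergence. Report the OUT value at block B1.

Answer: {b@B0, d@B2, e@B1, f@B2}

Derivation:
Per-block solution:
  B0:  IN={b@B0, d@B2, e@B2, f@B2}  OUT={b@B0, d@B2, e@B2, f@B2}
  B1:  IN={b@B0, d@B2, e@B2, f@B2}  OUT={b@B0, d@B2, e@B1, f@B2}
  B2:  IN={b@B0, d@B2, e@B1, f@B2}  OUT={b@B0, d@B2, e@B2, f@B2}
  B3:  IN={b@B0, d@B2, e@B1, e@B2, f@B2}  OUT={a@B3, b@B0, d@B2, e@B1, e@B2, f@B2}

Merge at B1: IN[B1] = OUT[B0] ⊔ OUT[B2] = {b@B0, d@B2, e@B2, f@B2}
Applying B1's transfer function to that IN value gives OUT[B1] (row B1 above).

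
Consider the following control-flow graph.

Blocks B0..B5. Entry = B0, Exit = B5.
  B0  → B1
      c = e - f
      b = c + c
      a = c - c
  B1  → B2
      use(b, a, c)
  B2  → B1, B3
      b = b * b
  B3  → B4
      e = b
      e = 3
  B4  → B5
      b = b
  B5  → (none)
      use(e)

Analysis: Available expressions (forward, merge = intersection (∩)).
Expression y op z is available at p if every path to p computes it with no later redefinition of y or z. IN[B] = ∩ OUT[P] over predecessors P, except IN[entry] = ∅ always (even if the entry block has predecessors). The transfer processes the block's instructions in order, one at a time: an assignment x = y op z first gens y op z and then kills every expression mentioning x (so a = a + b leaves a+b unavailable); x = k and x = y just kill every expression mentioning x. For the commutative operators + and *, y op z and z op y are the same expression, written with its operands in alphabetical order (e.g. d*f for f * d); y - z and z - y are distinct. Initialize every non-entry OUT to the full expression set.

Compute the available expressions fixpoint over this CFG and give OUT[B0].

Answer: {c+c, c-c, e-f}

Trace:
Fixpoint table:
  B0: | IN={} | OUT={c+c, c-c, e-f}
  B1: | IN={c+c, c-c, e-f} | OUT={c+c, c-c, e-f}
  B2: | IN={c+c, c-c, e-f} | OUT={c+c, c-c, e-f}
  B3: | IN={c+c, c-c, e-f} | OUT={c+c, c-c}
  B4: | IN={c+c, c-c} | OUT={c+c, c-c}
  B5: | IN={c+c, c-c} | OUT={c+c, c-c}

B0 is the boundary node: IN[B0] = {}
Applying B0's transfer function to that IN value gives OUT[B0] (row B0 above).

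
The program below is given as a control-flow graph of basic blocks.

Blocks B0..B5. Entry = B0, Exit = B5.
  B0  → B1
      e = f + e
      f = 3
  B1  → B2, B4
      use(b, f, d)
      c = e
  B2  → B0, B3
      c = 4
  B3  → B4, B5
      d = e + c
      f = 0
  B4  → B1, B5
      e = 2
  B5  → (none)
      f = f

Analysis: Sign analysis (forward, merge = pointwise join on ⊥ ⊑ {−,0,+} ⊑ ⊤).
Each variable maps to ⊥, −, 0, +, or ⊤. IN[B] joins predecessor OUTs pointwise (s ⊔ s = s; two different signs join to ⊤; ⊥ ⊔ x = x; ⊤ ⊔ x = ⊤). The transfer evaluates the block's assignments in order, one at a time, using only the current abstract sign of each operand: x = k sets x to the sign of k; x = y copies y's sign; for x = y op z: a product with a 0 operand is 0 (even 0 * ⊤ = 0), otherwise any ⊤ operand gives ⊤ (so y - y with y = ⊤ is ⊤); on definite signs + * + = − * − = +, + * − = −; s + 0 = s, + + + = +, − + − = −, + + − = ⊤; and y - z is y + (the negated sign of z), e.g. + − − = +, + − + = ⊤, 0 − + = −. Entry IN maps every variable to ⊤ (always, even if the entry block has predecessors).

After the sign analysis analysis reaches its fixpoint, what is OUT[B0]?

Converged values:
  B0:   IN=(all ⊤)   OUT={f:+; rest ⊤}
  B1:   IN=(all ⊤)   OUT=(all ⊤)
  B2:   IN=(all ⊤)   OUT={c:+; rest ⊤}
  B3:   IN={c:+; rest ⊤}   OUT={c:+, f:0; rest ⊤}
  B4:   IN=(all ⊤)   OUT={e:+; rest ⊤}
  B5:   IN=(all ⊤)   OUT=(all ⊤)

Merge at B0 (entry node, so the boundary value (all ⊤) is joined with the incoming edge(s)): IN[B0] = (all ⊤) ⊔ OUT[B2] = {a: ⊤, b: ⊤, c: ⊤, d: ⊤, e: ⊤, f: ⊤}
Applying B0's transfer function to that IN value gives OUT[B0] (row B0 above).

Answer: {a: ⊤, b: ⊤, c: ⊤, d: ⊤, e: ⊤, f: +}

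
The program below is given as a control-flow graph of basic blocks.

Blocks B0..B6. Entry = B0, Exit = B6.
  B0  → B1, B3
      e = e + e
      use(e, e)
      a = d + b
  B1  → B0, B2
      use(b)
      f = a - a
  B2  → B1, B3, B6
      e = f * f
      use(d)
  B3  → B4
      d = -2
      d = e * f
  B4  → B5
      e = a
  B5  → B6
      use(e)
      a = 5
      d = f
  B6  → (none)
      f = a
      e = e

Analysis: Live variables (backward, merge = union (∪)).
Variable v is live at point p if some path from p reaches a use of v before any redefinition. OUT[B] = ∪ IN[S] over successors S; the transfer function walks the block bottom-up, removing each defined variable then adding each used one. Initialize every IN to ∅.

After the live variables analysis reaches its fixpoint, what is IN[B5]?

Converged values:
  B0: | IN={b, d, e, f} | OUT={a, b, d, e, f}
  B1: | IN={a, b, d, e} | OUT={a, b, d, e, f}
  B2: | IN={a, b, d, f} | OUT={a, b, d, e, f}
  B3: | IN={a, e, f} | OUT={a, f}
  B4: | IN={a, f} | OUT={e, f}
  B5: | IN={e, f} | OUT={a, e}
  B6: | IN={a, e} | OUT={}

Merge at B5: OUT[B5] = IN[B6] = {a, e}
Applying B5's transfer function to that OUT value gives IN[B5] (row B5 above).

Answer: {e, f}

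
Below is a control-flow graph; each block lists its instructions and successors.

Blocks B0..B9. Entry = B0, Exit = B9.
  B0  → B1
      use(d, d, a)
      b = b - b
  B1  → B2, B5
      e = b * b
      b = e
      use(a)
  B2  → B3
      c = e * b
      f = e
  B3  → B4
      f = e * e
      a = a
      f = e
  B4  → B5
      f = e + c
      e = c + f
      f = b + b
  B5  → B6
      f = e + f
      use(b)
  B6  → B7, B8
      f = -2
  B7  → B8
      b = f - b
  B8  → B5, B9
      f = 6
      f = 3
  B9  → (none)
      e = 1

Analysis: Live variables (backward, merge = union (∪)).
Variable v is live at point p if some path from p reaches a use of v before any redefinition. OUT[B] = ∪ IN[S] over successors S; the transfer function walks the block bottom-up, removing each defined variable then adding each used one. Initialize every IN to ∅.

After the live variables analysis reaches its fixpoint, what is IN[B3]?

Answer: {a, b, c, e}

Trace:
Fixpoint table:
  B0: | IN={a, b, d, f} | OUT={a, b, f}
  B1: | IN={a, b, f} | OUT={a, b, e, f}
  B2: | IN={a, b, e} | OUT={a, b, c, e}
  B3: | IN={a, b, c, e} | OUT={b, c, e}
  B4: | IN={b, c, e} | OUT={b, e, f}
  B5: | IN={b, e, f} | OUT={b, e}
  B6: | IN={b, e} | OUT={b, e, f}
  B7: | IN={b, e, f} | OUT={b, e}
  B8: | IN={b, e} | OUT={b, e, f}
  B9: | IN={} | OUT={}

Merge at B3: OUT[B3] = IN[B4] = {b, c, e}
Applying B3's transfer function to that OUT value gives IN[B3] (row B3 above).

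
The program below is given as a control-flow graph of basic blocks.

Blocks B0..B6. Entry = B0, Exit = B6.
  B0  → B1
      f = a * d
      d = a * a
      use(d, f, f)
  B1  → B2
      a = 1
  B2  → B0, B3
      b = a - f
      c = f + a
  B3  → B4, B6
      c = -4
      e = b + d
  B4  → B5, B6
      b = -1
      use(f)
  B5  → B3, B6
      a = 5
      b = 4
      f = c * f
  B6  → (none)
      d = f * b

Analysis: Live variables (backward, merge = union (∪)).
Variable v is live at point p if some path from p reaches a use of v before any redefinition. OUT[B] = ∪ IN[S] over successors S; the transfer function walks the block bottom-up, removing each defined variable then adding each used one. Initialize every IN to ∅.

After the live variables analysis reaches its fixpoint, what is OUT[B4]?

Answer: {b, c, d, f}

Trace:
Converged values:
  B0:  IN={a, d}  OUT={d, f}
  B1:  IN={d, f}  OUT={a, d, f}
  B2:  IN={a, d, f}  OUT={a, b, d, f}
  B3:  IN={b, d, f}  OUT={b, c, d, f}
  B4:  IN={c, d, f}  OUT={b, c, d, f}
  B5:  IN={c, d, f}  OUT={b, d, f}
  B6:  IN={b, f}  OUT={}

Merge at B4: OUT[B4] = IN[B5] ⊔ IN[B6] = {b, c, d, f}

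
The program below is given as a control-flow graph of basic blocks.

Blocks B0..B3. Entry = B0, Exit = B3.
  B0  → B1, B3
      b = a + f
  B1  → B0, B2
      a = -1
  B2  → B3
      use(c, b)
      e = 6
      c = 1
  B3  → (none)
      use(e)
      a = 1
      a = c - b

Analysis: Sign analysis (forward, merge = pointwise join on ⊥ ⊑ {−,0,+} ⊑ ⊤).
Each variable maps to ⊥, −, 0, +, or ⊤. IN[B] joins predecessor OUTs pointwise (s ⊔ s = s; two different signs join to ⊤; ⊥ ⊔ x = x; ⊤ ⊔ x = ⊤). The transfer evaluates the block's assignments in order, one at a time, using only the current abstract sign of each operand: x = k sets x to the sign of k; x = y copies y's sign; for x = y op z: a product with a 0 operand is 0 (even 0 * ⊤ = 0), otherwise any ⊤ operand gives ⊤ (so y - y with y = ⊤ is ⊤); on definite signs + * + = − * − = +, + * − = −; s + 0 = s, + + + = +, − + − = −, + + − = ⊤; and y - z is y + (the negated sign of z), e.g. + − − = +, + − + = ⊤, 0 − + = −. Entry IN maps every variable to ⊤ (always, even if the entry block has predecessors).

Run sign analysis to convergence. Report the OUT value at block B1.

Fixpoint table:
  B0:   IN=(all ⊤)   OUT=(all ⊤)
  B1:   IN=(all ⊤)   OUT={a:-; rest ⊤}
  B2:   IN={a:-; rest ⊤}   OUT={a:-, c:+, e:+; rest ⊤}
  B3:   IN=(all ⊤)   OUT=(all ⊤)

Merge at B1: IN[B1] = OUT[B0] = {a: ⊤, b: ⊤, c: ⊤, d: ⊤, e: ⊤, f: ⊤}
Applying B1's transfer function to that IN value gives OUT[B1] (row B1 above).

Answer: {a: -, b: ⊤, c: ⊤, d: ⊤, e: ⊤, f: ⊤}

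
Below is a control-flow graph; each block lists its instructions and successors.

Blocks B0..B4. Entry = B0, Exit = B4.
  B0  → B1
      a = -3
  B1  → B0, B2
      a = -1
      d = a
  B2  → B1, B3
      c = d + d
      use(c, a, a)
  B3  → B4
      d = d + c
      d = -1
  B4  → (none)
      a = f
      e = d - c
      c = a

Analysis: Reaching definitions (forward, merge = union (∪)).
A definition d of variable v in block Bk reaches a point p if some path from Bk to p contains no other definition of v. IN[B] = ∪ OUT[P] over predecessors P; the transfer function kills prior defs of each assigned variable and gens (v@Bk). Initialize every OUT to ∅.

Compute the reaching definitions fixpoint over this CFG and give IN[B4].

Answer: {a@B1, c@B2, d@B3}

Derivation:
Converged values:
  B0:  IN={a@B1, c@B2, d@B1}  OUT={a@B0, c@B2, d@B1}
  B1:  IN={a@B0, a@B1, c@B2, d@B1}  OUT={a@B1, c@B2, d@B1}
  B2:  IN={a@B1, c@B2, d@B1}  OUT={a@B1, c@B2, d@B1}
  B3:  IN={a@B1, c@B2, d@B1}  OUT={a@B1, c@B2, d@B3}
  B4:  IN={a@B1, c@B2, d@B3}  OUT={a@B4, c@B4, d@B3, e@B4}

Merge at B4: IN[B4] = OUT[B3] = {a@B1, c@B2, d@B3}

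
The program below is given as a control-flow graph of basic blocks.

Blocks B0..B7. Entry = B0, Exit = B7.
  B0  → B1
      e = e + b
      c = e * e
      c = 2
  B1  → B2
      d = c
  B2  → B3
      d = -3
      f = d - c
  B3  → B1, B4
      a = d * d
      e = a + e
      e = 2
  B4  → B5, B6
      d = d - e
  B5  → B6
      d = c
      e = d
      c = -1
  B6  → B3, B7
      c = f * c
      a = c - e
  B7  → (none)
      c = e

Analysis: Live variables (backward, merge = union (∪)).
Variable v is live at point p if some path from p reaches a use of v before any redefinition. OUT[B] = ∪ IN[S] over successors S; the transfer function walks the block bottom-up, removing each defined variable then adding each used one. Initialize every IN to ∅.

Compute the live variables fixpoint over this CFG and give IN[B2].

Fixpoint table:
  B0: | IN={b, e} | OUT={c, e}
  B1: | IN={c, e} | OUT={c, e}
  B2: | IN={c, e} | OUT={c, d, e, f}
  B3: | IN={c, d, e, f} | OUT={c, d, e, f}
  B4: | IN={c, d, e, f} | OUT={c, d, e, f}
  B5: | IN={c, f} | OUT={c, d, e, f}
  B6: | IN={c, d, e, f} | OUT={c, d, e, f}
  B7: | IN={e} | OUT={}

Merge at B2: OUT[B2] = IN[B3] = {c, d, e, f}
Applying B2's transfer function to that OUT value gives IN[B2] (row B2 above).

Answer: {c, e}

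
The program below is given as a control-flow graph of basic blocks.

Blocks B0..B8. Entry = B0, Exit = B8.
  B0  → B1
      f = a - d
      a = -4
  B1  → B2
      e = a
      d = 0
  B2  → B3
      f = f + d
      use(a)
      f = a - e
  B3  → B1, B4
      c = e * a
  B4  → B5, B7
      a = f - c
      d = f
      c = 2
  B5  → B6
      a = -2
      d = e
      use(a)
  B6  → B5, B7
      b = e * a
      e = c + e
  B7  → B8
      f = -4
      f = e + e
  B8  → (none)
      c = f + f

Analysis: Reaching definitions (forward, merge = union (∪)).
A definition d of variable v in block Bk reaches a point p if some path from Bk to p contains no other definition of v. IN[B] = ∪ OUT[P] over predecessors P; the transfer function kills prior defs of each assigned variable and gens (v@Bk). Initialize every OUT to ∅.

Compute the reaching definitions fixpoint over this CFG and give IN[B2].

Per-block solution:
  B0: | IN={} | OUT={a@B0, f@B0}
  B1: | IN={a@B0, c@B3, d@B1, e@B1, f@B0, f@B2} | OUT={a@B0, c@B3, d@B1, e@B1, f@B0, f@B2}
  B2: | IN={a@B0, c@B3, d@B1, e@B1, f@B0, f@B2} | OUT={a@B0, c@B3, d@B1, e@B1, f@B2}
  B3: | IN={a@B0, c@B3, d@B1, e@B1, f@B2} | OUT={a@B0, c@B3, d@B1, e@B1, f@B2}
  B4: | IN={a@B0, c@B3, d@B1, e@B1, f@B2} | OUT={a@B4, c@B4, d@B4, e@B1, f@B2}
  B5: | IN={a@B4, a@B5, b@B6, c@B4, d@B4, d@B5, e@B1, e@B6, f@B2} | OUT={a@B5, b@B6, c@B4, d@B5, e@B1, e@B6, f@B2}
  B6: | IN={a@B5, b@B6, c@B4, d@B5, e@B1, e@B6, f@B2} | OUT={a@B5, b@B6, c@B4, d@B5, e@B6, f@B2}
  B7: | IN={a@B4, a@B5, b@B6, c@B4, d@B4, d@B5, e@B1, e@B6, f@B2} | OUT={a@B4, a@B5, b@B6, c@B4, d@B4, d@B5, e@B1, e@B6, f@B7}
  B8: | IN={a@B4, a@B5, b@B6, c@B4, d@B4, d@B5, e@B1, e@B6, f@B7} | OUT={a@B4, a@B5, b@B6, c@B8, d@B4, d@B5, e@B1, e@B6, f@B7}

Merge at B2: IN[B2] = OUT[B1] = {a@B0, c@B3, d@B1, e@B1, f@B0, f@B2}

Answer: {a@B0, c@B3, d@B1, e@B1, f@B0, f@B2}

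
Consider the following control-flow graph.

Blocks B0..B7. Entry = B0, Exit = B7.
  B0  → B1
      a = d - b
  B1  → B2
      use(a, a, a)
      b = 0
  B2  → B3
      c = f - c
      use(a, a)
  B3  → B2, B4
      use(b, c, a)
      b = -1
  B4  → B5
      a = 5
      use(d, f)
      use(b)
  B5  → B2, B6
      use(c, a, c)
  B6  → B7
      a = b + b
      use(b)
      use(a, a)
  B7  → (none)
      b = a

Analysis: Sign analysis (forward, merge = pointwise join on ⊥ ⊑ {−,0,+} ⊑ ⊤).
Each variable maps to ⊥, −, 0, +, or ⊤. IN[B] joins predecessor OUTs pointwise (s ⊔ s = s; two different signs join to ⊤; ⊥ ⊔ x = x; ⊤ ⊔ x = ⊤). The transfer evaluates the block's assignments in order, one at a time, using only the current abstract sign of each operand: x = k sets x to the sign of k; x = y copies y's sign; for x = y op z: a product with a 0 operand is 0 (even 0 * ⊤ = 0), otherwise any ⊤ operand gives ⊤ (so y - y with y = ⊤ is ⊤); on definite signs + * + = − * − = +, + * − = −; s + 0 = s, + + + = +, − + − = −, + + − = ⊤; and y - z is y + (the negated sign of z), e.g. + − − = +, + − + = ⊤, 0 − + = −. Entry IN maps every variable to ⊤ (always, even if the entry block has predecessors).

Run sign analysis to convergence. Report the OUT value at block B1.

Converged values:
  B0: | IN=(all ⊤) | OUT=(all ⊤)
  B1: | IN=(all ⊤) | OUT={b:0; rest ⊤}
  B2: | IN=(all ⊤) | OUT=(all ⊤)
  B3: | IN=(all ⊤) | OUT={b:-; rest ⊤}
  B4: | IN={b:-; rest ⊤} | OUT={a:+, b:-; rest ⊤}
  B5: | IN={a:+, b:-; rest ⊤} | OUT={a:+, b:-; rest ⊤}
  B6: | IN={a:+, b:-; rest ⊤} | OUT={a:-, b:-; rest ⊤}
  B7: | IN={a:-, b:-; rest ⊤} | OUT={a:-, b:-; rest ⊤}

Merge at B1: IN[B1] = OUT[B0] = {a: ⊤, b: ⊤, c: ⊤, d: ⊤, e: ⊤, f: ⊤}
Applying B1's transfer function to that IN value gives OUT[B1] (row B1 above).

Answer: {a: ⊤, b: 0, c: ⊤, d: ⊤, e: ⊤, f: ⊤}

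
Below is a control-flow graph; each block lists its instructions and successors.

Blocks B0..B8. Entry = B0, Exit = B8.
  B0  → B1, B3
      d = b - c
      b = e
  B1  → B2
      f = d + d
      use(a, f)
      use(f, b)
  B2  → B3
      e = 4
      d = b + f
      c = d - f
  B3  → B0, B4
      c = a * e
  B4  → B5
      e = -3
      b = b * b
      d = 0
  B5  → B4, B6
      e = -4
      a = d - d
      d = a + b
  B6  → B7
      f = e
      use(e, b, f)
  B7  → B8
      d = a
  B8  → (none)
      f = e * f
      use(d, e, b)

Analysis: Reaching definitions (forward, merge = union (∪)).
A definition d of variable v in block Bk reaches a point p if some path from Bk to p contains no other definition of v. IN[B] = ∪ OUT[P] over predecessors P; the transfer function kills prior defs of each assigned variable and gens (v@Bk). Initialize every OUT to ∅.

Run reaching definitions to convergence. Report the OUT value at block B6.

Answer: {a@B5, b@B4, c@B3, d@B5, e@B5, f@B6}

Trace:
Converged values:
  B0:  IN={b@B0, c@B3, d@B0, d@B2, e@B2, f@B1}  OUT={b@B0, c@B3, d@B0, e@B2, f@B1}
  B1:  IN={b@B0, c@B3, d@B0, e@B2, f@B1}  OUT={b@B0, c@B3, d@B0, e@B2, f@B1}
  B2:  IN={b@B0, c@B3, d@B0, e@B2, f@B1}  OUT={b@B0, c@B2, d@B2, e@B2, f@B1}
  B3:  IN={b@B0, c@B2, c@B3, d@B0, d@B2, e@B2, f@B1}  OUT={b@B0, c@B3, d@B0, d@B2, e@B2, f@B1}
  B4:  IN={a@B5, b@B0, b@B4, c@B3, d@B0, d@B2, d@B5, e@B2, e@B5, f@B1}  OUT={a@B5, b@B4, c@B3, d@B4, e@B4, f@B1}
  B5:  IN={a@B5, b@B4, c@B3, d@B4, e@B4, f@B1}  OUT={a@B5, b@B4, c@B3, d@B5, e@B5, f@B1}
  B6:  IN={a@B5, b@B4, c@B3, d@B5, e@B5, f@B1}  OUT={a@B5, b@B4, c@B3, d@B5, e@B5, f@B6}
  B7:  IN={a@B5, b@B4, c@B3, d@B5, e@B5, f@B6}  OUT={a@B5, b@B4, c@B3, d@B7, e@B5, f@B6}
  B8:  IN={a@B5, b@B4, c@B3, d@B7, e@B5, f@B6}  OUT={a@B5, b@B4, c@B3, d@B7, e@B5, f@B8}

Merge at B6: IN[B6] = OUT[B5] = {a@B5, b@B4, c@B3, d@B5, e@B5, f@B1}
Applying B6's transfer function to that IN value gives OUT[B6] (row B6 above).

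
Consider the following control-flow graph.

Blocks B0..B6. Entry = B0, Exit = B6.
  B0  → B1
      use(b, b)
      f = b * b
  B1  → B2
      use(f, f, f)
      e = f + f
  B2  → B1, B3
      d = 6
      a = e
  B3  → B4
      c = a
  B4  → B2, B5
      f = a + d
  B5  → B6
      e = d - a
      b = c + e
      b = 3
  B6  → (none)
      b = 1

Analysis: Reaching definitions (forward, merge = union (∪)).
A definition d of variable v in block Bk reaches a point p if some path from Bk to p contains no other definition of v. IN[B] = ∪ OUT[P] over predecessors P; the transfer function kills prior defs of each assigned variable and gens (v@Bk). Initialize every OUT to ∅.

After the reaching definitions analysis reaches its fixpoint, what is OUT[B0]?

Per-block solution:
  B0:  IN={}  OUT={f@B0}
  B1:  IN={a@B2, c@B3, d@B2, e@B1, f@B0, f@B4}  OUT={a@B2, c@B3, d@B2, e@B1, f@B0, f@B4}
  B2:  IN={a@B2, c@B3, d@B2, e@B1, f@B0, f@B4}  OUT={a@B2, c@B3, d@B2, e@B1, f@B0, f@B4}
  B3:  IN={a@B2, c@B3, d@B2, e@B1, f@B0, f@B4}  OUT={a@B2, c@B3, d@B2, e@B1, f@B0, f@B4}
  B4:  IN={a@B2, c@B3, d@B2, e@B1, f@B0, f@B4}  OUT={a@B2, c@B3, d@B2, e@B1, f@B4}
  B5:  IN={a@B2, c@B3, d@B2, e@B1, f@B4}  OUT={a@B2, b@B5, c@B3, d@B2, e@B5, f@B4}
  B6:  IN={a@B2, b@B5, c@B3, d@B2, e@B5, f@B4}  OUT={a@B2, b@B6, c@B3, d@B2, e@B5, f@B4}

B0 is the boundary node: IN[B0] = {}
Applying B0's transfer function to that IN value gives OUT[B0] (row B0 above).

Answer: {f@B0}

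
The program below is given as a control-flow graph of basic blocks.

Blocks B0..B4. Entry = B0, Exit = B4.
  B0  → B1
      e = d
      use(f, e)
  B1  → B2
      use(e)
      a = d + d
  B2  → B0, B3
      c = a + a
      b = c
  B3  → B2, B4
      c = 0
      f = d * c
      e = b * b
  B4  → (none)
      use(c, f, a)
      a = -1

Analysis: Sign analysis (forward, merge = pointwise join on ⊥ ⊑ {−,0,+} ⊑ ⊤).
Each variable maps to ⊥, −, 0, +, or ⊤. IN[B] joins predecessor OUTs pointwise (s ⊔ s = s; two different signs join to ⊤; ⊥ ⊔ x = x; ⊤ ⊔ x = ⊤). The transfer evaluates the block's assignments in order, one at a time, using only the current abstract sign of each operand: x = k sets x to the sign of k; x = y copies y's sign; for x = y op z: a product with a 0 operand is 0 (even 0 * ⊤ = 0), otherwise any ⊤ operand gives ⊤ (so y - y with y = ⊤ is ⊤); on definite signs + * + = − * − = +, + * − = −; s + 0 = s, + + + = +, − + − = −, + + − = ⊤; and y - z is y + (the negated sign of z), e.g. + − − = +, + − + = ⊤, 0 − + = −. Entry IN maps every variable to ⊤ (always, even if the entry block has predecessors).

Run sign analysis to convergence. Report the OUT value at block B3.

Per-block solution:
  B0:   IN=(all ⊤)   OUT=(all ⊤)
  B1:   IN=(all ⊤)   OUT=(all ⊤)
  B2:   IN=(all ⊤)   OUT=(all ⊤)
  B3:   IN=(all ⊤)   OUT={c:0, f:0; rest ⊤}
  B4:   IN={c:0, f:0; rest ⊤}   OUT={a:-, c:0, f:0; rest ⊤}

Merge at B3: IN[B3] = OUT[B2] = {a: ⊤, b: ⊤, c: ⊤, d: ⊤, e: ⊤, f: ⊤}
Applying B3's transfer function to that IN value gives OUT[B3] (row B3 above).

Answer: {a: ⊤, b: ⊤, c: 0, d: ⊤, e: ⊤, f: 0}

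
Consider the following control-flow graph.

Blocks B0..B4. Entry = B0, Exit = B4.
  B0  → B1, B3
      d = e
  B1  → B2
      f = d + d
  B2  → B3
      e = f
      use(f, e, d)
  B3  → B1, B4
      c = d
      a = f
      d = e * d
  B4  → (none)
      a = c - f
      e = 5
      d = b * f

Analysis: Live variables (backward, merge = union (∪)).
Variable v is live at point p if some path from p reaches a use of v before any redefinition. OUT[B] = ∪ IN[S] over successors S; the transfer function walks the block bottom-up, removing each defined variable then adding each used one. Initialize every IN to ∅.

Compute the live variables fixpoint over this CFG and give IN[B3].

Answer: {b, d, e, f}

Trace:
Per-block solution:
  B0:  IN={b, e, f}  OUT={b, d, e, f}
  B1:  IN={b, d}  OUT={b, d, f}
  B2:  IN={b, d, f}  OUT={b, d, e, f}
  B3:  IN={b, d, e, f}  OUT={b, c, d, f}
  B4:  IN={b, c, f}  OUT={}

Merge at B3: OUT[B3] = IN[B1] ⊔ IN[B4] = {b, c, d, f}
Applying B3's transfer function to that OUT value gives IN[B3] (row B3 above).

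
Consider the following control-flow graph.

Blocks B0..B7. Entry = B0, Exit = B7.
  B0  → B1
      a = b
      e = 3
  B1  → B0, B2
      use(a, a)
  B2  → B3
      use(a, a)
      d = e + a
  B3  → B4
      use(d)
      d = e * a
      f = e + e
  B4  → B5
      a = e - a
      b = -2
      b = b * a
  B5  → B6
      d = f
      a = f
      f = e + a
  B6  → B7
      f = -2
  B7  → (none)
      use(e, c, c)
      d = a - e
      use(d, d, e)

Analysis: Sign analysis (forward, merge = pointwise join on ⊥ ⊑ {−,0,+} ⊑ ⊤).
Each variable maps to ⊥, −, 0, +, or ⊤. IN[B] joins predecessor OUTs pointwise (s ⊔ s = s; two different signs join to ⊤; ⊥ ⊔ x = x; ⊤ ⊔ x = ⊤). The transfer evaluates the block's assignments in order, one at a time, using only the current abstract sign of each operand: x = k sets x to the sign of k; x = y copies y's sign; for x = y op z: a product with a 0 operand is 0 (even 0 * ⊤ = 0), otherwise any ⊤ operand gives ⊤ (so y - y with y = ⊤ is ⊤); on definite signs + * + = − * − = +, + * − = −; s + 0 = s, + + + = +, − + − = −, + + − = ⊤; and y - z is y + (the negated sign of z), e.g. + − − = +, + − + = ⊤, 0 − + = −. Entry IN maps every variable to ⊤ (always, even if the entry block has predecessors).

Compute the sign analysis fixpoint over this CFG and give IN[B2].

Per-block solution:
  B0:   IN=(all ⊤)   OUT={e:+; rest ⊤}
  B1:   IN={e:+; rest ⊤}   OUT={e:+; rest ⊤}
  B2:   IN={e:+; rest ⊤}   OUT={e:+; rest ⊤}
  B3:   IN={e:+; rest ⊤}   OUT={e:+, f:+; rest ⊤}
  B4:   IN={e:+, f:+; rest ⊤}   OUT={e:+, f:+; rest ⊤}
  B5:   IN={e:+, f:+; rest ⊤}   OUT={a:+, d:+, e:+, f:+; rest ⊤}
  B6:   IN={a:+, d:+, e:+, f:+; rest ⊤}   OUT={a:+, d:+, e:+, f:-; rest ⊤}
  B7:   IN={a:+, d:+, e:+, f:-; rest ⊤}   OUT={a:+, e:+, f:-; rest ⊤}

Merge at B2: IN[B2] = OUT[B1] = {a: ⊤, b: ⊤, c: ⊤, d: ⊤, e: +, f: ⊤}

Answer: {a: ⊤, b: ⊤, c: ⊤, d: ⊤, e: +, f: ⊤}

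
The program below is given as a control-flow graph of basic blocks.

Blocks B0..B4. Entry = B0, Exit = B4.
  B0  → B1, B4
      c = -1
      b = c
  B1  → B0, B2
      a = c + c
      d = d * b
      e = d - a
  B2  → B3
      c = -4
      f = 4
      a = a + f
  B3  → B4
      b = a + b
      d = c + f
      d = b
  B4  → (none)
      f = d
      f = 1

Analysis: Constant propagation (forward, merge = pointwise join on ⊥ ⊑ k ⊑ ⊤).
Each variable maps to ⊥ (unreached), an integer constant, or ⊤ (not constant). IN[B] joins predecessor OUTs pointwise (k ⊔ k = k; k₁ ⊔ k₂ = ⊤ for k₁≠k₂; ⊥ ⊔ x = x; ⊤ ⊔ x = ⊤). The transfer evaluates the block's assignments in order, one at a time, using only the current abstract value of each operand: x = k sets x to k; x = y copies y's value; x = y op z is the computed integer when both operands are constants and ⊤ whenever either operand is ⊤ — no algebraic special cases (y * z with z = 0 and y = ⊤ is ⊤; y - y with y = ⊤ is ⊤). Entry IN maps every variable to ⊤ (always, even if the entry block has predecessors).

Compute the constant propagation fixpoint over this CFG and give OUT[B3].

Answer: {a: 2, b: 1, c: -4, d: 1, e: ⊤, f: 4}

Derivation:
Fixpoint table:
  B0:  IN=(all ⊤)  OUT={b:-1, c:-1; rest ⊤}
  B1:  IN={b:-1, c:-1; rest ⊤}  OUT={a:-2, b:-1, c:-1; rest ⊤}
  B2:  IN={a:-2, b:-1, c:-1; rest ⊤}  OUT={a:2, b:-1, c:-4, f:4; rest ⊤}
  B3:  IN={a:2, b:-1, c:-4, f:4; rest ⊤}  OUT={a:2, b:1, c:-4, d:1, f:4; rest ⊤}
  B4:  IN=(all ⊤)  OUT={f:1; rest ⊤}

Merge at B3: IN[B3] = OUT[B2] = {a: 2, b: -1, c: -4, d: ⊤, e: ⊤, f: 4}
Applying B3's transfer function to that IN value gives OUT[B3] (row B3 above).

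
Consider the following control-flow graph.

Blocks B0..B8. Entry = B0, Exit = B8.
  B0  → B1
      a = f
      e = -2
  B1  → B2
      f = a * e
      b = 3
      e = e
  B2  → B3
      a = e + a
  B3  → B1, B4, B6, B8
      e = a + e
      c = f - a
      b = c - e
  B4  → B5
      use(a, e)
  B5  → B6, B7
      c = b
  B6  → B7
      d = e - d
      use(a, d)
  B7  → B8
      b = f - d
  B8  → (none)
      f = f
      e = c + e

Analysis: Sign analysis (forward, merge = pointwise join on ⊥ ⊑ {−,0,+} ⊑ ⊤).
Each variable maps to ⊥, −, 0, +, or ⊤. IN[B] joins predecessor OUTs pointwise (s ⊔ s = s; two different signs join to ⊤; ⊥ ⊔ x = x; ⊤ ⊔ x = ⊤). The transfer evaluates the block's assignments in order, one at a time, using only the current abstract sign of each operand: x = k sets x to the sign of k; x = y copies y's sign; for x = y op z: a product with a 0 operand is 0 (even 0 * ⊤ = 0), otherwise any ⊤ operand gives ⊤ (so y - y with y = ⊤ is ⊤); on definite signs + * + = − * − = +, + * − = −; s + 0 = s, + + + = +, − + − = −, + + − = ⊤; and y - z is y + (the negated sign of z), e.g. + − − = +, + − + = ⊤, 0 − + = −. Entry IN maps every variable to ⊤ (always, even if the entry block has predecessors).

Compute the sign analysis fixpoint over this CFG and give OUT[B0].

Per-block solution:
  B0:  IN=(all ⊤)  OUT={e:-; rest ⊤}
  B1:  IN=(all ⊤)  OUT={b:+; rest ⊤}
  B2:  IN={b:+; rest ⊤}  OUT={b:+; rest ⊤}
  B3:  IN={b:+; rest ⊤}  OUT=(all ⊤)
  B4:  IN=(all ⊤)  OUT=(all ⊤)
  B5:  IN=(all ⊤)  OUT=(all ⊤)
  B6:  IN=(all ⊤)  OUT=(all ⊤)
  B7:  IN=(all ⊤)  OUT=(all ⊤)
  B8:  IN=(all ⊤)  OUT=(all ⊤)

B0 is the boundary node: IN[B0] = {a: ⊤, b: ⊤, c: ⊤, d: ⊤, e: ⊤, f: ⊤}
Applying B0's transfer function to that IN value gives OUT[B0] (row B0 above).

Answer: {a: ⊤, b: ⊤, c: ⊤, d: ⊤, e: -, f: ⊤}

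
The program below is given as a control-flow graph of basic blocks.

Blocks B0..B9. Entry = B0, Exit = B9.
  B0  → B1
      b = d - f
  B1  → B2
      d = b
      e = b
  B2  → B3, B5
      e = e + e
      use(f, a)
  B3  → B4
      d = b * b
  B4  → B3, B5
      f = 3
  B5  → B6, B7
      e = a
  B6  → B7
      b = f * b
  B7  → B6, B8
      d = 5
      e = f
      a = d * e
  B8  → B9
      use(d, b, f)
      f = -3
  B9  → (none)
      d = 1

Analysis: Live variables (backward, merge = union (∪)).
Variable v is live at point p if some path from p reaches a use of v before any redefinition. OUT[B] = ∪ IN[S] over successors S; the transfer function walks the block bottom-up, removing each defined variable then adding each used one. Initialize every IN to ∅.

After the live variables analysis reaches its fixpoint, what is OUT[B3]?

Answer: {a, b}

Working:
Fixpoint table:
  B0: | IN={a, d, f} | OUT={a, b, f}
  B1: | IN={a, b, f} | OUT={a, b, e, f}
  B2: | IN={a, b, e, f} | OUT={a, b, f}
  B3: | IN={a, b} | OUT={a, b}
  B4: | IN={a, b} | OUT={a, b, f}
  B5: | IN={a, b, f} | OUT={b, f}
  B6: | IN={b, f} | OUT={b, f}
  B7: | IN={b, f} | OUT={b, d, f}
  B8: | IN={b, d, f} | OUT={}
  B9: | IN={} | OUT={}

Merge at B3: OUT[B3] = IN[B4] = {a, b}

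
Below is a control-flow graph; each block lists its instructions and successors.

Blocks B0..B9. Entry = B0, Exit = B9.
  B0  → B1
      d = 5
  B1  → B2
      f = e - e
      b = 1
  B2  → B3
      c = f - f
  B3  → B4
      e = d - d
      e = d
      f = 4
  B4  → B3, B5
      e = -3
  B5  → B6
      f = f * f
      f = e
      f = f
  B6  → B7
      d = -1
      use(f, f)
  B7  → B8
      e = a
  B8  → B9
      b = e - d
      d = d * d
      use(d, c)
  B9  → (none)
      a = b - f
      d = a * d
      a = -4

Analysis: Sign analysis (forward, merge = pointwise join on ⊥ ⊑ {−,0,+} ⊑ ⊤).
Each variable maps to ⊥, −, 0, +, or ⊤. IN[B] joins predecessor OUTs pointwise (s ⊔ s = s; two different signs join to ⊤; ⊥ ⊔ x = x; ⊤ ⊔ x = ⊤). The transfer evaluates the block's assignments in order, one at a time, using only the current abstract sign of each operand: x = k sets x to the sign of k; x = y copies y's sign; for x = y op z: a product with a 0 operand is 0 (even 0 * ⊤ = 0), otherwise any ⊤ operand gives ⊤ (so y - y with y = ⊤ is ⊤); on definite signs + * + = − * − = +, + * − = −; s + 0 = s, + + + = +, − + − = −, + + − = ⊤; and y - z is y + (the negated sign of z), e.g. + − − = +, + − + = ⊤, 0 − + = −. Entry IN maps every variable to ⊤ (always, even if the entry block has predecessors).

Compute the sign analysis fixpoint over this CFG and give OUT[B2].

Answer: {a: ⊤, b: +, c: ⊤, d: +, e: ⊤, f: ⊤}

Working:
Fixpoint table:
  B0:   IN=(all ⊤)   OUT={d:+; rest ⊤}
  B1:   IN={d:+; rest ⊤}   OUT={b:+, d:+; rest ⊤}
  B2:   IN={b:+, d:+; rest ⊤}   OUT={b:+, d:+; rest ⊤}
  B3:   IN={b:+, d:+; rest ⊤}   OUT={b:+, d:+, e:+, f:+; rest ⊤}
  B4:   IN={b:+, d:+, e:+, f:+; rest ⊤}   OUT={b:+, d:+, e:-, f:+; rest ⊤}
  B5:   IN={b:+, d:+, e:-, f:+; rest ⊤}   OUT={b:+, d:+, e:-, f:-; rest ⊤}
  B6:   IN={b:+, d:+, e:-, f:-; rest ⊤}   OUT={b:+, d:-, e:-, f:-; rest ⊤}
  B7:   IN={b:+, d:-, e:-, f:-; rest ⊤}   OUT={b:+, d:-, f:-; rest ⊤}
  B8:   IN={b:+, d:-, f:-; rest ⊤}   OUT={d:+, f:-; rest ⊤}
  B9:   IN={d:+, f:-; rest ⊤}   OUT={a:-, f:-; rest ⊤}

Merge at B2: IN[B2] = OUT[B1] = {a: ⊤, b: +, c: ⊤, d: +, e: ⊤, f: ⊤}
Applying B2's transfer function to that IN value gives OUT[B2] (row B2 above).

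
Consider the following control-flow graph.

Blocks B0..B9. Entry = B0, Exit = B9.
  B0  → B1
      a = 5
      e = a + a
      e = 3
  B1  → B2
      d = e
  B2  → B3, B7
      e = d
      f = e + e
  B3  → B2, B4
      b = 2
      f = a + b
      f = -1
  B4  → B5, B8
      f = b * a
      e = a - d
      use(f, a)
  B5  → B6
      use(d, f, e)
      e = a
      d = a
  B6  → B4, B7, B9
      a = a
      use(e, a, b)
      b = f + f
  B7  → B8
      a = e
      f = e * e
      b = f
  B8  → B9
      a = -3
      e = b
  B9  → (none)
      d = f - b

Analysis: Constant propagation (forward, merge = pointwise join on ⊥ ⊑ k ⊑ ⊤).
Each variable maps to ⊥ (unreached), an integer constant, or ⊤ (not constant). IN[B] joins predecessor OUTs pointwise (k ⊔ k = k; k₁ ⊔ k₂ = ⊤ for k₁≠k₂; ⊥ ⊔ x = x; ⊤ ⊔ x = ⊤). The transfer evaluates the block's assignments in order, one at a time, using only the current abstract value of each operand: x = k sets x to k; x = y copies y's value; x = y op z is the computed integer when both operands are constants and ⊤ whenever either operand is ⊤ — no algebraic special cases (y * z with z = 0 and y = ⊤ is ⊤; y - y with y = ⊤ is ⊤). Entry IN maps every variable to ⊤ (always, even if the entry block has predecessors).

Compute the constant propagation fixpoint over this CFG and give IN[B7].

Fixpoint table:
  B0:  IN=(all ⊤)  OUT={a:5, e:3; rest ⊤}
  B1:  IN={a:5, e:3; rest ⊤}  OUT={a:5, d:3, e:3; rest ⊤}
  B2:  IN={a:5, d:3, e:3; rest ⊤}  OUT={a:5, d:3, e:3, f:6; rest ⊤}
  B3:  IN={a:5, d:3, e:3, f:6; rest ⊤}  OUT={a:5, b:2, d:3, e:3, f:-1; rest ⊤}
  B4:  IN={a:5; rest ⊤}  OUT={a:5; rest ⊤}
  B5:  IN={a:5; rest ⊤}  OUT={a:5, d:5, e:5; rest ⊤}
  B6:  IN={a:5, d:5, e:5; rest ⊤}  OUT={a:5, d:5, e:5; rest ⊤}
  B7:  IN={a:5; rest ⊤}  OUT=(all ⊤)
  B8:  IN=(all ⊤)  OUT={a:-3; rest ⊤}
  B9:  IN=(all ⊤)  OUT=(all ⊤)

Merge at B7: IN[B7] = OUT[B2] ⊔ OUT[B6] = {a: 5, b: ⊤, c: ⊤, d: ⊤, e: ⊤, f: ⊤}

Answer: {a: 5, b: ⊤, c: ⊤, d: ⊤, e: ⊤, f: ⊤}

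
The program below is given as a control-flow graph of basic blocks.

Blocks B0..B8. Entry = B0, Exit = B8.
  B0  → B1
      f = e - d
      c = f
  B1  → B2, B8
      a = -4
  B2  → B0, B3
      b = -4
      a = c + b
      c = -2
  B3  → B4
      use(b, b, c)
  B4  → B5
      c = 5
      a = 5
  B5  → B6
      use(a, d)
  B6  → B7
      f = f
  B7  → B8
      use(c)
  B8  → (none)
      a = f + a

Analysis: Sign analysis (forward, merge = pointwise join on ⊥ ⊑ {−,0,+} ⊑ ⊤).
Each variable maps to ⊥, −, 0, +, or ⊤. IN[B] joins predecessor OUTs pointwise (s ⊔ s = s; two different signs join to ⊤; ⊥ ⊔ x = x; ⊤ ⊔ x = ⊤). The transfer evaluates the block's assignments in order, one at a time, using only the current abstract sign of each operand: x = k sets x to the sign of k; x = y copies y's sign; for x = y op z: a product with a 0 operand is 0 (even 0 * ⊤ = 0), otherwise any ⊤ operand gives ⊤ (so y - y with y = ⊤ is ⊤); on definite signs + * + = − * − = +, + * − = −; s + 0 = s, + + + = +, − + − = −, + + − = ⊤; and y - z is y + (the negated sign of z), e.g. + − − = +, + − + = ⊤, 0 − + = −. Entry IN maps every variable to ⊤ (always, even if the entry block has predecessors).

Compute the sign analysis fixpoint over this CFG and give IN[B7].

Answer: {a: +, b: -, c: +, d: ⊤, e: ⊤, f: ⊤}

Trace:
Fixpoint table:
  B0:  IN=(all ⊤)  OUT=(all ⊤)
  B1:  IN=(all ⊤)  OUT={a:-; rest ⊤}
  B2:  IN={a:-; rest ⊤}  OUT={b:-, c:-; rest ⊤}
  B3:  IN={b:-, c:-; rest ⊤}  OUT={b:-, c:-; rest ⊤}
  B4:  IN={b:-, c:-; rest ⊤}  OUT={a:+, b:-, c:+; rest ⊤}
  B5:  IN={a:+, b:-, c:+; rest ⊤}  OUT={a:+, b:-, c:+; rest ⊤}
  B6:  IN={a:+, b:-, c:+; rest ⊤}  OUT={a:+, b:-, c:+; rest ⊤}
  B7:  IN={a:+, b:-, c:+; rest ⊤}  OUT={a:+, b:-, c:+; rest ⊤}
  B8:  IN=(all ⊤)  OUT=(all ⊤)

Merge at B7: IN[B7] = OUT[B6] = {a: +, b: -, c: +, d: ⊤, e: ⊤, f: ⊤}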